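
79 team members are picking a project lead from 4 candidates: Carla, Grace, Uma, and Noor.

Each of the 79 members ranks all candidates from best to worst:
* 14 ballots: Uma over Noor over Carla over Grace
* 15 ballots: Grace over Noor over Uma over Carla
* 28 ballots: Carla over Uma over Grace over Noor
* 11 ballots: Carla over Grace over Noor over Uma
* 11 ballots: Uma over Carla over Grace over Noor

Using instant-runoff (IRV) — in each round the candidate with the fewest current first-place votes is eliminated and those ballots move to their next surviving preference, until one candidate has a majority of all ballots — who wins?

Round 1: Carla 39, Grace 15, Uma 25, Noor 0. Noor eliminated.
Round 2: Carla 39, Grace 15, Uma 25. Grace eliminated.
Round 3: Carla 39, Uma 40. Uma has a majority (≥40).

Uma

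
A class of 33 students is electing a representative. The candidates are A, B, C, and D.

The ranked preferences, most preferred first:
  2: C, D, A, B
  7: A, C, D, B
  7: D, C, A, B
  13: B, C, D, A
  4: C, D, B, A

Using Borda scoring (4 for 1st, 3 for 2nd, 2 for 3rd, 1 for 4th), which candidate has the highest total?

A: 2×2 + 7×4 + 7×2 + 13×1 + 4×1 = 63
B: 2×1 + 7×1 + 7×1 + 13×4 + 4×2 = 76
C: 2×4 + 7×3 + 7×3 + 13×3 + 4×4 = 105
D: 2×3 + 7×2 + 7×4 + 13×2 + 4×3 = 86

C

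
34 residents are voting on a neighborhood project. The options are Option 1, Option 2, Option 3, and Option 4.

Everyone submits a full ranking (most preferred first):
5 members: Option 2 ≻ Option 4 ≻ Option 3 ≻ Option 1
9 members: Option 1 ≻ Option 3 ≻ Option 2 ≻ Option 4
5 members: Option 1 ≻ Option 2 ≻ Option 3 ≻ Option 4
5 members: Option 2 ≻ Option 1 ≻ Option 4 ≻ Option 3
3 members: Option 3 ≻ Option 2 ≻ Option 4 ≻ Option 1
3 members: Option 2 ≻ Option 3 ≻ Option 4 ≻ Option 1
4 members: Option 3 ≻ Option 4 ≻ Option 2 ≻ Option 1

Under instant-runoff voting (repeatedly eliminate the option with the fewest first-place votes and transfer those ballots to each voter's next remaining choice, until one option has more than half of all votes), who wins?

Round 1: Option 1 14, Option 2 13, Option 3 7, Option 4 0. Option 4 eliminated.
Round 2: Option 1 14, Option 2 13, Option 3 7. Option 3 eliminated.
Round 3: Option 1 14, Option 2 20. Option 2 has a majority (≥18).

Option 2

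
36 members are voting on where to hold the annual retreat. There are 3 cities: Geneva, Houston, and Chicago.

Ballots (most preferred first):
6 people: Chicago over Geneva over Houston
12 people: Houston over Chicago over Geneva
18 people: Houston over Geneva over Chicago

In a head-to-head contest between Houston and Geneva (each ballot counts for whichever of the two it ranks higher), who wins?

Houston

Houston is ranked above Geneva on 30 ballots; Geneva above Houston on 6.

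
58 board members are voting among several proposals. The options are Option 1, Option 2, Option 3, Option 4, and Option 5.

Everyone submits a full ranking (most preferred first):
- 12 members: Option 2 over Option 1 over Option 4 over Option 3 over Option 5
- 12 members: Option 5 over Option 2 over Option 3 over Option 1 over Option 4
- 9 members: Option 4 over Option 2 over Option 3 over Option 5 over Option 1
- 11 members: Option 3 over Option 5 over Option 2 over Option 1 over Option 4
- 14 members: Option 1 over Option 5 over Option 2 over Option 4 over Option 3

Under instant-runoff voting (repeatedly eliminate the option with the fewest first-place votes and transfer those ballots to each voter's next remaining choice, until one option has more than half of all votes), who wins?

Round 1: Option 1 14, Option 2 12, Option 3 11, Option 4 9, Option 5 12. Option 4 eliminated.
Round 2: Option 1 14, Option 2 21, Option 3 11, Option 5 12. Option 3 eliminated.
Round 3: Option 1 14, Option 2 21, Option 5 23. Option 1 eliminated.
Round 4: Option 2 21, Option 5 37. Option 5 has a majority (≥30).

Option 5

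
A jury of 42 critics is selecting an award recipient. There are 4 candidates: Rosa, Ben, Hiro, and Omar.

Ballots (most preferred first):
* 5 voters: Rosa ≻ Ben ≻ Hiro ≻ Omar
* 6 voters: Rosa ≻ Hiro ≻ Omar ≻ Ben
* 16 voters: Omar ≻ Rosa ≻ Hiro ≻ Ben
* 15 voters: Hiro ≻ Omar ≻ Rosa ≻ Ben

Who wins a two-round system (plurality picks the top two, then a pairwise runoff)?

Round 1 first-place votes: Rosa 11, Ben 0, Hiro 15, Omar 16. Omar and Hiro advance.
Runoff: Omar is ranked above Hiro on 16 ballots, Hiro above Omar on 26.

Hiro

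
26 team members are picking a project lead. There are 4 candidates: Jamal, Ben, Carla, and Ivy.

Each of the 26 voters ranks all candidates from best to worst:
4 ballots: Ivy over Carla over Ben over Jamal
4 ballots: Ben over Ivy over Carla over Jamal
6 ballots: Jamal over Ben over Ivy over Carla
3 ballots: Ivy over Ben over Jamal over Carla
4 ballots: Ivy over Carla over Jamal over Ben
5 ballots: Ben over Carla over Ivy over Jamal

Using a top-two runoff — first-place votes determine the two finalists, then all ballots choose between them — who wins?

Round 1 first-place votes: Jamal 6, Ben 9, Carla 0, Ivy 11. Ivy and Ben advance.
Runoff: Ivy is ranked above Ben on 11 ballots, Ben above Ivy on 15.

Ben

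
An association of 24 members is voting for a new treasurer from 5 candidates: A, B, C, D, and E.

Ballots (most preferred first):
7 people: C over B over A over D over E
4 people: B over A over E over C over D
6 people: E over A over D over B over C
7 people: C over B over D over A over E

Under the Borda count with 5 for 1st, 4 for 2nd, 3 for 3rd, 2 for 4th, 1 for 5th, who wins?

B

A: 7×3 + 4×4 + 6×4 + 7×2 = 75
B: 7×4 + 4×5 + 6×2 + 7×4 = 88
C: 7×5 + 4×2 + 6×1 + 7×5 = 84
D: 7×2 + 4×1 + 6×3 + 7×3 = 57
E: 7×1 + 4×3 + 6×5 + 7×1 = 56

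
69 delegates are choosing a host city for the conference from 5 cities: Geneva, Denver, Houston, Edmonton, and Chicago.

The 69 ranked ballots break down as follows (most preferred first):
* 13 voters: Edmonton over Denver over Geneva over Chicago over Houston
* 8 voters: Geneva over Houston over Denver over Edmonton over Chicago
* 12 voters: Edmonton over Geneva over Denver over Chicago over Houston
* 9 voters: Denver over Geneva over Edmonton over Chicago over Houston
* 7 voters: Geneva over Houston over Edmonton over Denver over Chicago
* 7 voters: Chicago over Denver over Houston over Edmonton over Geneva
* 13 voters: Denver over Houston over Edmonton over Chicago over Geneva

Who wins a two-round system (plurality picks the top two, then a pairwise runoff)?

Round 1 first-place votes: Geneva 15, Denver 22, Houston 0, Edmonton 25, Chicago 7. Edmonton and Denver advance.
Runoff: Edmonton is ranked above Denver on 32 ballots, Denver above Edmonton on 37.

Denver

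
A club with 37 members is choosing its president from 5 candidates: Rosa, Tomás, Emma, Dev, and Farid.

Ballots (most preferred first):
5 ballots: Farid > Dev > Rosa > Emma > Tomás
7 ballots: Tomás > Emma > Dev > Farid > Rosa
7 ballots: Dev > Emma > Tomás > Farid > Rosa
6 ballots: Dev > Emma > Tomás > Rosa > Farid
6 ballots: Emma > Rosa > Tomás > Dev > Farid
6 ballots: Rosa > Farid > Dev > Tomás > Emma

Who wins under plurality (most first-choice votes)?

First-place votes: Rosa 6, Tomás 7, Emma 6, Dev 13, Farid 5.

Dev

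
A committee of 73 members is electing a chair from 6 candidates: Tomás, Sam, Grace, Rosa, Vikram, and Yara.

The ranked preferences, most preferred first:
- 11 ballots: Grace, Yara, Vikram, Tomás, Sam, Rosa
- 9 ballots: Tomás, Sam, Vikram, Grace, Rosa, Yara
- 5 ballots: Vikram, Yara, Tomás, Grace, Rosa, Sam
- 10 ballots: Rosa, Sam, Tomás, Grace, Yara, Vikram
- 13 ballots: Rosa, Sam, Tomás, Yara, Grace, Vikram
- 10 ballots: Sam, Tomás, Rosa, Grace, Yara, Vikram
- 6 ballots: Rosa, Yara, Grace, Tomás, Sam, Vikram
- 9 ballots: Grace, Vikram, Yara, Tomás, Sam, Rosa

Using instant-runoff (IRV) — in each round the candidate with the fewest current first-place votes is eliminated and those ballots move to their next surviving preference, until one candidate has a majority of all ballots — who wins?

Tomás

Round 1: Tomás 9, Sam 10, Grace 20, Rosa 29, Vikram 5, Yara 0. Yara eliminated.
Round 2: Tomás 9, Sam 10, Grace 20, Rosa 29, Vikram 5. Vikram eliminated.
Round 3: Tomás 14, Sam 10, Grace 20, Rosa 29. Sam eliminated.
Round 4: Tomás 24, Grace 20, Rosa 29. Grace eliminated.
Round 5: Tomás 44, Rosa 29. Tomás has a majority (≥37).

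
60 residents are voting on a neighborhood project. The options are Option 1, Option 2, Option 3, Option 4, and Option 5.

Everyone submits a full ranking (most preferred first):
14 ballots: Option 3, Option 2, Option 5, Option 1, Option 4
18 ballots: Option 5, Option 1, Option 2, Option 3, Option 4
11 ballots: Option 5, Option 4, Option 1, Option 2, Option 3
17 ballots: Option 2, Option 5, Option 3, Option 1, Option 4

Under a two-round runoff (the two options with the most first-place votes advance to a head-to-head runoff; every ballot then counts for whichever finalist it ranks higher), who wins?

Round 1 first-place votes: Option 1 0, Option 2 17, Option 3 14, Option 4 0, Option 5 29. Option 5 and Option 2 advance.
Runoff: Option 5 is ranked above Option 2 on 29 ballots, Option 2 above Option 5 on 31.

Option 2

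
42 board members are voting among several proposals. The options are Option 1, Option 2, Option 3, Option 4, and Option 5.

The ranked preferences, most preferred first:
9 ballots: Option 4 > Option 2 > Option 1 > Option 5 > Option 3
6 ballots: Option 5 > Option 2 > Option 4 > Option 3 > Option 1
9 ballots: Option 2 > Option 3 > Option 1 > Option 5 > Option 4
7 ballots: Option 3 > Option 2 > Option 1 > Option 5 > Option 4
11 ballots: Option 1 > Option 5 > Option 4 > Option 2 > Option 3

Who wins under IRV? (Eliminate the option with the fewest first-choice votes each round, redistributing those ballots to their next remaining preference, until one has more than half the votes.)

Round 1: Option 1 11, Option 2 9, Option 3 7, Option 4 9, Option 5 6. Option 5 eliminated.
Round 2: Option 1 11, Option 2 15, Option 3 7, Option 4 9. Option 3 eliminated.
Round 3: Option 1 11, Option 2 22, Option 4 9. Option 2 has a majority (≥22).

Option 2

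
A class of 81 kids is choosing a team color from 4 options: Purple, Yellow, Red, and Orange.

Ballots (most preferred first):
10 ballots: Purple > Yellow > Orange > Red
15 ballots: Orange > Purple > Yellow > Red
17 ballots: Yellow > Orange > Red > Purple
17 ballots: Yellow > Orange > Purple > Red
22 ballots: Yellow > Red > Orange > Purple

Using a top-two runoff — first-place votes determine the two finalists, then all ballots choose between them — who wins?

Yellow

Round 1 first-place votes: Purple 10, Yellow 56, Red 0, Orange 15. Yellow and Orange advance.
Runoff: Yellow is ranked above Orange on 66 ballots, Orange above Yellow on 15.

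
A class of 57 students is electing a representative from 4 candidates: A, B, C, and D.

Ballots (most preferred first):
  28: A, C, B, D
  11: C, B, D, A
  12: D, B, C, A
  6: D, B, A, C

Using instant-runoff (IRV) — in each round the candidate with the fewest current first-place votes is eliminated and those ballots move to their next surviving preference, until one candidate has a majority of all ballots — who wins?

D

Round 1: A 28, B 0, C 11, D 18. B eliminated.
Round 2: A 28, C 11, D 18. C eliminated.
Round 3: A 28, D 29. D has a majority (≥29).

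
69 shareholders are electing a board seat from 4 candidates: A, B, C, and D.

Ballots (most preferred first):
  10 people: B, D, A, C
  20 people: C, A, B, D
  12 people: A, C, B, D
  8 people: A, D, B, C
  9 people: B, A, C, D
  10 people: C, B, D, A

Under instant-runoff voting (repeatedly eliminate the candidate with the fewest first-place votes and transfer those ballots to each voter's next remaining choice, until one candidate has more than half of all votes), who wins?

Round 1: A 20, B 19, C 30, D 0. D eliminated.
Round 2: A 20, B 19, C 30. B eliminated.
Round 3: A 39, C 30. A has a majority (≥35).

A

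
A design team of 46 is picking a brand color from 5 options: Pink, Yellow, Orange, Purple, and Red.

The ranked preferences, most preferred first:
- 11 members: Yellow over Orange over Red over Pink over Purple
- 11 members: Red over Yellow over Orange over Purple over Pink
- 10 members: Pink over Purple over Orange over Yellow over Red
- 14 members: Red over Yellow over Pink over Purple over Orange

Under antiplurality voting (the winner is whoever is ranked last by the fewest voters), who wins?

Yellow

Last-place votes: Pink 11, Yellow 0, Orange 14, Purple 11, Red 10.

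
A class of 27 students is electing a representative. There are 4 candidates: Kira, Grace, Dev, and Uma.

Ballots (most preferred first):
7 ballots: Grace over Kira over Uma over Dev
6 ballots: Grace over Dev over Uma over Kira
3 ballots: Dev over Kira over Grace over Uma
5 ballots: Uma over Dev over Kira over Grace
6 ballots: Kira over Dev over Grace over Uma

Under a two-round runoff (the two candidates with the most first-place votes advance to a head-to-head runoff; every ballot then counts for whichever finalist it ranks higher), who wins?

Round 1 first-place votes: Kira 6, Grace 13, Dev 3, Uma 5. Grace and Kira advance.
Runoff: Grace is ranked above Kira on 13 ballots, Kira above Grace on 14.

Kira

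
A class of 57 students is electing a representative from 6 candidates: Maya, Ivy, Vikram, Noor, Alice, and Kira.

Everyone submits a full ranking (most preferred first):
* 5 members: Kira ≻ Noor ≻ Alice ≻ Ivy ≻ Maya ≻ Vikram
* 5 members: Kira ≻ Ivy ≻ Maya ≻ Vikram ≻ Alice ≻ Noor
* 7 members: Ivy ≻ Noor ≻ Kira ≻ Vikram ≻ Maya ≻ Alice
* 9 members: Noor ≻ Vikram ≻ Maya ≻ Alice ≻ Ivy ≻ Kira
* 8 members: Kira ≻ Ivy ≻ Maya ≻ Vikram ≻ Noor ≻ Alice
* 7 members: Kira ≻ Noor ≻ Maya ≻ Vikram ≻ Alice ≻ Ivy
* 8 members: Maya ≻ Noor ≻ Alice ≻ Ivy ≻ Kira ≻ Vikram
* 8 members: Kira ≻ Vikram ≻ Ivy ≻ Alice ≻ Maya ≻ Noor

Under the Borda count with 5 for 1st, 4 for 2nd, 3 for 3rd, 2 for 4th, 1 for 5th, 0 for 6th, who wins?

Kira

Maya: 5×1 + 5×3 + 7×1 + 9×3 + 8×3 + 7×3 + 8×5 + 8×1 = 147
Ivy: 5×2 + 5×4 + 7×5 + 9×1 + 8×4 + 7×0 + 8×2 + 8×3 = 146
Vikram: 5×0 + 5×2 + 7×2 + 9×4 + 8×2 + 7×2 + 8×0 + 8×4 = 122
Noor: 5×4 + 5×0 + 7×4 + 9×5 + 8×1 + 7×4 + 8×4 + 8×0 = 161
Alice: 5×3 + 5×1 + 7×0 + 9×2 + 8×0 + 7×1 + 8×3 + 8×2 = 85
Kira: 5×5 + 5×5 + 7×3 + 9×0 + 8×5 + 7×5 + 8×1 + 8×5 = 194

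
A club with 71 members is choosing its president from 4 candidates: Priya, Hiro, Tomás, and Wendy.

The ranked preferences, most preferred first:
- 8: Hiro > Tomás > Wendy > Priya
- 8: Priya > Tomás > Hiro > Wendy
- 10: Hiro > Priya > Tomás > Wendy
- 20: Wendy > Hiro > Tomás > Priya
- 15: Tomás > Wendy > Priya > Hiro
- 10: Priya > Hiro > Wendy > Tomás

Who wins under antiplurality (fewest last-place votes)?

Last-place votes: Priya 28, Hiro 15, Tomás 10, Wendy 18.

Tomás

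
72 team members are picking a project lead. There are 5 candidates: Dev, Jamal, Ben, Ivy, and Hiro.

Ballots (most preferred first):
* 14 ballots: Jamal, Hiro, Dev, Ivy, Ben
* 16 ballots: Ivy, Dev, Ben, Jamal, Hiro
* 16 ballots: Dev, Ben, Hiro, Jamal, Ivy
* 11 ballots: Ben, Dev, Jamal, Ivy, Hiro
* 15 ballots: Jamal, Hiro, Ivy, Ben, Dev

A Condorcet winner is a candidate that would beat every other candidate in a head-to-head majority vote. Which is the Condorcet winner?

Dev vs Jamal: 43–29
Dev vs Ben: 46–26
Dev vs Ivy: 41–31
Dev vs Hiro: 43–29
Dev beats every other candidate.

Dev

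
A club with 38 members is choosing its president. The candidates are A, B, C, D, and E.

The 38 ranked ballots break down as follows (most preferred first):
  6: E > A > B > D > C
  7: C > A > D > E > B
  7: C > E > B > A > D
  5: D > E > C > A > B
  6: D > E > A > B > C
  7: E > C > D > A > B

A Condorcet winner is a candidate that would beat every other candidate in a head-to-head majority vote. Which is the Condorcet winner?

E

E vs A: 31–7
E vs B: 38–0
E vs C: 24–14
E vs D: 20–18
E beats every other candidate.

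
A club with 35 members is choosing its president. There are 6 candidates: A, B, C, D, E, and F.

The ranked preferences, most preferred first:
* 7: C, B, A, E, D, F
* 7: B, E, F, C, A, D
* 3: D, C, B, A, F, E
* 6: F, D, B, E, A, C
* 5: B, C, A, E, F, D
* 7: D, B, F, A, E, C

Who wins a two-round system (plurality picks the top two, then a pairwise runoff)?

Round 1 first-place votes: A 0, B 12, C 7, D 10, E 0, F 6. B and D advance.
Runoff: B is ranked above D on 19 ballots, D above B on 16.

B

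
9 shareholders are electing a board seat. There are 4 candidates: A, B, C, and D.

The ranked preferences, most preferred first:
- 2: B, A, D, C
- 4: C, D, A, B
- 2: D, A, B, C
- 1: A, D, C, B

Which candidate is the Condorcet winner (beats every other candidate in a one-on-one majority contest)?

D

D vs A: 6–3
D vs B: 7–2
D vs C: 5–4
D beats every other candidate.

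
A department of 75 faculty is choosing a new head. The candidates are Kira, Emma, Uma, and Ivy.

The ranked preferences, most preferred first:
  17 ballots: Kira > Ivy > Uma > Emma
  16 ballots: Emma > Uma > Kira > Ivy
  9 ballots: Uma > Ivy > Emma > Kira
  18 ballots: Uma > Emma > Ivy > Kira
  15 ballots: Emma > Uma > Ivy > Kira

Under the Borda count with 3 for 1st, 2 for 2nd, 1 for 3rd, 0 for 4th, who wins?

Kira: 17×3 + 16×1 + 9×0 + 18×0 + 15×0 = 67
Emma: 17×0 + 16×3 + 9×1 + 18×2 + 15×3 = 138
Uma: 17×1 + 16×2 + 9×3 + 18×3 + 15×2 = 160
Ivy: 17×2 + 16×0 + 9×2 + 18×1 + 15×1 = 85

Uma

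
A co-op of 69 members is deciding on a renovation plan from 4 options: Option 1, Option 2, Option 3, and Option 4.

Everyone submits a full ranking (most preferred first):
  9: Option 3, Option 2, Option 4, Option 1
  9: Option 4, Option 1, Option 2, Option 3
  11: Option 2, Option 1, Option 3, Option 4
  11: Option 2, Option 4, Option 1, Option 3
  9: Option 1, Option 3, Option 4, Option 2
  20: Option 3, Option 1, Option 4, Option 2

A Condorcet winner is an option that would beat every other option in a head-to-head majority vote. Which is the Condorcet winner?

Option 1 vs Option 2: 38–31
Option 1 vs Option 3: 40–29
Option 1 vs Option 4: 40–29
Option 1 beats every other option.

Option 1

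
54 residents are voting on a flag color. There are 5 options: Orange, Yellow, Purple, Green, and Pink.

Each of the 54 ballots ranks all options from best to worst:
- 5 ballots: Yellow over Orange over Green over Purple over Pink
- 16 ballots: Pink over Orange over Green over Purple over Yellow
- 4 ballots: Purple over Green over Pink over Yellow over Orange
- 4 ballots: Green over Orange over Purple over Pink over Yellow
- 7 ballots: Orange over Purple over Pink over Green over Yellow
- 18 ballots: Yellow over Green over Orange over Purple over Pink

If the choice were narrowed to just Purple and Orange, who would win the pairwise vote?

Purple is ranked above Orange on 4 ballots; Orange above Purple on 50.

Orange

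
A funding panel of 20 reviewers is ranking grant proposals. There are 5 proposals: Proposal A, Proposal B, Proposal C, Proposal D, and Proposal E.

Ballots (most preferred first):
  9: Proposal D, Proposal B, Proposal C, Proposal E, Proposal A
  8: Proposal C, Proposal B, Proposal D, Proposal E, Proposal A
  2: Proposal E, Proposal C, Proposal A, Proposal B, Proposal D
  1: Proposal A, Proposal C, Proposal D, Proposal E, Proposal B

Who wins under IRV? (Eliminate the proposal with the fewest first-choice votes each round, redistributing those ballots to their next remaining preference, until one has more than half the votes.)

Round 1: Proposal A 1, Proposal B 0, Proposal C 8, Proposal D 9, Proposal E 2. Proposal B eliminated.
Round 2: Proposal A 1, Proposal C 8, Proposal D 9, Proposal E 2. Proposal A eliminated.
Round 3: Proposal C 9, Proposal D 9, Proposal E 2. Proposal E eliminated.
Round 4: Proposal C 11, Proposal D 9. Proposal C has a majority (≥11).

Proposal C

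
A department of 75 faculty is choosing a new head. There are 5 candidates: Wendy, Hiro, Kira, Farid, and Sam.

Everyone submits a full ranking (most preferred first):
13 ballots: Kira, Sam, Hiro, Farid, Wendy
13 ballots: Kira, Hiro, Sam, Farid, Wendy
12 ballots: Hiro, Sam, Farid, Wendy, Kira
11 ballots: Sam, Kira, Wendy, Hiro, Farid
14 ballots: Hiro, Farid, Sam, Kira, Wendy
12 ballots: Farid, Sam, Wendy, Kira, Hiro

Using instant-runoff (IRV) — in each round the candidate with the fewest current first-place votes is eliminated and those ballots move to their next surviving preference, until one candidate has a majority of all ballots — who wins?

Kira

Round 1: Wendy 0, Hiro 26, Kira 26, Farid 12, Sam 11. Wendy eliminated.
Round 2: Hiro 26, Kira 26, Farid 12, Sam 11. Sam eliminated.
Round 3: Hiro 26, Kira 37, Farid 12. Farid eliminated.
Round 4: Hiro 26, Kira 49. Kira has a majority (≥38).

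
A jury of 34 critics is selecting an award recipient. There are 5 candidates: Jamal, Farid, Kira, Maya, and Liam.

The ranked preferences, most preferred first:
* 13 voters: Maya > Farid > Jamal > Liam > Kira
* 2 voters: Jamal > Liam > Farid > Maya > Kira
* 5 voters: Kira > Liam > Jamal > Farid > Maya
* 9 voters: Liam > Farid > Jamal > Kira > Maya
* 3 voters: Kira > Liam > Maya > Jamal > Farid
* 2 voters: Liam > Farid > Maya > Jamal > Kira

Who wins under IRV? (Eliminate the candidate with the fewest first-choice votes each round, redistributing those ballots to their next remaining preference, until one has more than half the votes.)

Round 1: Jamal 2, Farid 0, Kira 8, Maya 13, Liam 11. Farid eliminated.
Round 2: Jamal 2, Kira 8, Maya 13, Liam 11. Jamal eliminated.
Round 3: Kira 8, Maya 13, Liam 13. Kira eliminated.
Round 4: Maya 13, Liam 21. Liam has a majority (≥18).

Liam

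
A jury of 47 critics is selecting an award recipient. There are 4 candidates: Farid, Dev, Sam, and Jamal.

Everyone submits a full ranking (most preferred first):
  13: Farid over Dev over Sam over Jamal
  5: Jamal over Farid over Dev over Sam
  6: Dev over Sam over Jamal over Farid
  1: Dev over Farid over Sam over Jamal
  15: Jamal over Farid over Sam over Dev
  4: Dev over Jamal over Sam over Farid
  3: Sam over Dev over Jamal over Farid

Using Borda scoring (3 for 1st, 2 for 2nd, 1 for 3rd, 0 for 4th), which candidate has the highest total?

Farid

Farid: 13×3 + 5×2 + 6×0 + 1×2 + 15×2 + 4×0 + 3×0 = 81
Dev: 13×2 + 5×1 + 6×3 + 1×3 + 15×0 + 4×3 + 3×2 = 70
Sam: 13×1 + 5×0 + 6×2 + 1×1 + 15×1 + 4×1 + 3×3 = 54
Jamal: 13×0 + 5×3 + 6×1 + 1×0 + 15×3 + 4×2 + 3×1 = 77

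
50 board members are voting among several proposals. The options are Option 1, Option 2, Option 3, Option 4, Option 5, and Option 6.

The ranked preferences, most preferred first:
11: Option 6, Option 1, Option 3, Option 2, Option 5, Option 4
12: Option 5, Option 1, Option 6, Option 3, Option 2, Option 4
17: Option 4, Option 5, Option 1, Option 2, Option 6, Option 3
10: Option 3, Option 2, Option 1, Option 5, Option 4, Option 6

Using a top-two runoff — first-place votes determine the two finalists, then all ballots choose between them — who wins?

Round 1 first-place votes: Option 1 0, Option 2 0, Option 3 10, Option 4 17, Option 5 12, Option 6 11. Option 4 and Option 5 advance.
Runoff: Option 4 is ranked above Option 5 on 17 ballots, Option 5 above Option 4 on 33.

Option 5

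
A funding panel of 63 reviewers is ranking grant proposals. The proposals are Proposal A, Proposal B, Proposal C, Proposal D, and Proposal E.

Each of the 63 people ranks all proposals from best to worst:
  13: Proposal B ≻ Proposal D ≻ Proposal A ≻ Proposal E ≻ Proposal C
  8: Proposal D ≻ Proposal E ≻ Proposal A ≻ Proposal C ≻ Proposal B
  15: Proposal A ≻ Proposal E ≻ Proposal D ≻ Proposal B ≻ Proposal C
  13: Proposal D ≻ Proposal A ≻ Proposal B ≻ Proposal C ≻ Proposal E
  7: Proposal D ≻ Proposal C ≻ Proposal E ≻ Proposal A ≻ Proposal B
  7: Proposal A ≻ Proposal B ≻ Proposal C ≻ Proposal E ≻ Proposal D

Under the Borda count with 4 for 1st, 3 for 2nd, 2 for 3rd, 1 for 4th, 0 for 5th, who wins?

Proposal D

Proposal A: 13×2 + 8×2 + 15×4 + 13×3 + 7×1 + 7×4 = 176
Proposal B: 13×4 + 8×0 + 15×1 + 13×2 + 7×0 + 7×3 = 114
Proposal C: 13×0 + 8×1 + 15×0 + 13×1 + 7×3 + 7×2 = 56
Proposal D: 13×3 + 8×4 + 15×2 + 13×4 + 7×4 + 7×0 = 181
Proposal E: 13×1 + 8×3 + 15×3 + 13×0 + 7×2 + 7×1 = 103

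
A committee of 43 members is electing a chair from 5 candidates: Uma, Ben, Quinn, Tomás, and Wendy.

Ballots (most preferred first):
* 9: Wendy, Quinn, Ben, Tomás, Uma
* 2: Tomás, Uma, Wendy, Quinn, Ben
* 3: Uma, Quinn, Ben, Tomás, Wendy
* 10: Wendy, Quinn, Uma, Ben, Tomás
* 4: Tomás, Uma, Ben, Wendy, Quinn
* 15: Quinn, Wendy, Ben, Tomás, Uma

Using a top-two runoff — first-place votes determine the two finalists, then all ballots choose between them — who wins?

Round 1 first-place votes: Uma 3, Ben 0, Quinn 15, Tomás 6, Wendy 19. Wendy and Quinn advance.
Runoff: Wendy is ranked above Quinn on 25 ballots, Quinn above Wendy on 18.

Wendy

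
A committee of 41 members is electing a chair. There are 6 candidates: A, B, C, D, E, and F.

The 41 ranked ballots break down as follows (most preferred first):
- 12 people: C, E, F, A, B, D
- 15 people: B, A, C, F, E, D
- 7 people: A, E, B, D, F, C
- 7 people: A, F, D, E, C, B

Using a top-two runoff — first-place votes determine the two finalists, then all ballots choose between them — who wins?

A

Round 1 first-place votes: A 14, B 15, C 12, D 0, E 0, F 0. B and A advance.
Runoff: B is ranked above A on 15 ballots, A above B on 26.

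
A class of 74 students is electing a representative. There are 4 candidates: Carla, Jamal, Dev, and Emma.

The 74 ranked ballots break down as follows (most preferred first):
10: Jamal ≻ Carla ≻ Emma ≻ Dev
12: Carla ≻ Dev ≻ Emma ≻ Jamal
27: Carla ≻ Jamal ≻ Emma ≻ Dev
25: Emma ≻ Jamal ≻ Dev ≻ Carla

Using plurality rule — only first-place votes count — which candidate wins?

Carla

First-place votes: Carla 39, Jamal 10, Dev 0, Emma 25.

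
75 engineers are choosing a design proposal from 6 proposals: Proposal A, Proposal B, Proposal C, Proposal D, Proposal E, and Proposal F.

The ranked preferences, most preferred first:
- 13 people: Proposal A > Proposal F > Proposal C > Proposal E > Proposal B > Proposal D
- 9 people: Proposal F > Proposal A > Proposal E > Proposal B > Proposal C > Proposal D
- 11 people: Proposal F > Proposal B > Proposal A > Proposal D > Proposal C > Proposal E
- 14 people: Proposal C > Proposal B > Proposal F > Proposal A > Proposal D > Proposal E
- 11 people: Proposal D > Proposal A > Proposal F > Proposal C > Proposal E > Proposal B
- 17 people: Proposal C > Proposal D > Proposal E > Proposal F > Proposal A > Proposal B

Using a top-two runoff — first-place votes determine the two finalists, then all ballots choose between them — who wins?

Round 1 first-place votes: Proposal A 13, Proposal B 0, Proposal C 31, Proposal D 11, Proposal E 0, Proposal F 20. Proposal C and Proposal F advance.
Runoff: Proposal C is ranked above Proposal F on 31 ballots, Proposal F above Proposal C on 44.

Proposal F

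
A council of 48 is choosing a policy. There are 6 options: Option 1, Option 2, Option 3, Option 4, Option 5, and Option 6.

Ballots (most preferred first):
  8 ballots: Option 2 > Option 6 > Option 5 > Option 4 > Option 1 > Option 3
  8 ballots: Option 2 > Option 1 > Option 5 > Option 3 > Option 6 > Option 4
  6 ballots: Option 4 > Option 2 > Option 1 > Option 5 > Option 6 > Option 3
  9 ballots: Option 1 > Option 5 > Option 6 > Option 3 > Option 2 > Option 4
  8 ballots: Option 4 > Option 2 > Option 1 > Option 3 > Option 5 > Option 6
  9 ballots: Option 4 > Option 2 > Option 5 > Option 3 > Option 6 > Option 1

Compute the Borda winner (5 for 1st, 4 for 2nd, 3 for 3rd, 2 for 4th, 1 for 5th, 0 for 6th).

Option 1: 8×1 + 8×4 + 6×3 + 9×5 + 8×3 + 9×0 = 127
Option 2: 8×5 + 8×5 + 6×4 + 9×1 + 8×4 + 9×4 = 181
Option 3: 8×0 + 8×2 + 6×0 + 9×2 + 8×2 + 9×2 = 68
Option 4: 8×2 + 8×0 + 6×5 + 9×0 + 8×5 + 9×5 = 131
Option 5: 8×3 + 8×3 + 6×2 + 9×4 + 8×1 + 9×3 = 131
Option 6: 8×4 + 8×1 + 6×1 + 9×3 + 8×0 + 9×1 = 82

Option 2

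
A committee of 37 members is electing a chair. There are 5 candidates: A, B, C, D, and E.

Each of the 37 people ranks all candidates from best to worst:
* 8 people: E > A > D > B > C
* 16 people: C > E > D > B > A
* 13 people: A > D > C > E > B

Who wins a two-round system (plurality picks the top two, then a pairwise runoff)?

Round 1 first-place votes: A 13, B 0, C 16, D 0, E 8. C and A advance.
Runoff: C is ranked above A on 16 ballots, A above C on 21.

A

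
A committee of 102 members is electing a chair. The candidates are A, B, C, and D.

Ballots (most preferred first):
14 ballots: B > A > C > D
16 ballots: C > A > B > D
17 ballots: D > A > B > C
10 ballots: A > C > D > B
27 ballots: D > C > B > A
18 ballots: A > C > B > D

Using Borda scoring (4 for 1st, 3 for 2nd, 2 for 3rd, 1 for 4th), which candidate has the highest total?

A: 14×3 + 16×3 + 17×3 + 10×4 + 27×1 + 18×4 = 280
B: 14×4 + 16×2 + 17×2 + 10×1 + 27×2 + 18×2 = 222
C: 14×2 + 16×4 + 17×1 + 10×3 + 27×3 + 18×3 = 274
D: 14×1 + 16×1 + 17×4 + 10×2 + 27×4 + 18×1 = 244

A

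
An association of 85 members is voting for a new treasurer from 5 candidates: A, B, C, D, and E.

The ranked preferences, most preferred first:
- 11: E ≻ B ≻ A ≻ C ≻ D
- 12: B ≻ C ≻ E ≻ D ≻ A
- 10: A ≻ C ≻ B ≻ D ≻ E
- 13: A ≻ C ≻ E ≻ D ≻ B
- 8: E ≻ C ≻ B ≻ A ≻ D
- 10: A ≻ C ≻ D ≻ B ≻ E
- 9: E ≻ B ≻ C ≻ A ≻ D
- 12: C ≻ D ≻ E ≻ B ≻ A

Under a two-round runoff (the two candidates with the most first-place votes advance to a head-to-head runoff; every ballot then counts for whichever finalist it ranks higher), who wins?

Round 1 first-place votes: A 33, B 12, C 12, D 0, E 28. A and E advance.
Runoff: A is ranked above E on 33 ballots, E above A on 52.

E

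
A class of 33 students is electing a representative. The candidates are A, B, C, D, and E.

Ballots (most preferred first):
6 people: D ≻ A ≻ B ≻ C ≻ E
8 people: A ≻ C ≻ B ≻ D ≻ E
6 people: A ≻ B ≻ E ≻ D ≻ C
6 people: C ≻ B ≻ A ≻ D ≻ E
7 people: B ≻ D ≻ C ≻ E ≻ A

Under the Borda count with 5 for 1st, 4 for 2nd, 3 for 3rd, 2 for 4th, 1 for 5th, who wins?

A: 6×4 + 8×5 + 6×5 + 6×3 + 7×1 = 119
B: 6×3 + 8×3 + 6×4 + 6×4 + 7×5 = 125
C: 6×2 + 8×4 + 6×1 + 6×5 + 7×3 = 101
D: 6×5 + 8×2 + 6×2 + 6×2 + 7×4 = 98
E: 6×1 + 8×1 + 6×3 + 6×1 + 7×2 = 52

B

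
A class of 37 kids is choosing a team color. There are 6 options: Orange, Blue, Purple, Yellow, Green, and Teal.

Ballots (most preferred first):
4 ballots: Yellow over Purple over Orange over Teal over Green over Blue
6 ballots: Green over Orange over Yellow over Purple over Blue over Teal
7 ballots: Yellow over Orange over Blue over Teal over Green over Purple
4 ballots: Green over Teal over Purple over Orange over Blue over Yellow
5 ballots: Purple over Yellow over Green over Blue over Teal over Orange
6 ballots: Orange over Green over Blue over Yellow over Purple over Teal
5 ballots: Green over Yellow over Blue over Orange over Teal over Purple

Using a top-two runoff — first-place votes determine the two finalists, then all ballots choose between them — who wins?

Round 1 first-place votes: Orange 6, Blue 0, Purple 5, Yellow 11, Green 15, Teal 0. Green and Yellow advance.
Runoff: Green is ranked above Yellow on 21 ballots, Yellow above Green on 16.

Green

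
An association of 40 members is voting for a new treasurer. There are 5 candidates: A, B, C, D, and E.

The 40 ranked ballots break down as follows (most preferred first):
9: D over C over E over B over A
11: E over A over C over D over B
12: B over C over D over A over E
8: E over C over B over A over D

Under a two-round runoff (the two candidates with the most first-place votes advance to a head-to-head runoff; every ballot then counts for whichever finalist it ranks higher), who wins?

Round 1 first-place votes: A 0, B 12, C 0, D 9, E 19. E and B advance.
Runoff: E is ranked above B on 28 ballots, B above E on 12.

E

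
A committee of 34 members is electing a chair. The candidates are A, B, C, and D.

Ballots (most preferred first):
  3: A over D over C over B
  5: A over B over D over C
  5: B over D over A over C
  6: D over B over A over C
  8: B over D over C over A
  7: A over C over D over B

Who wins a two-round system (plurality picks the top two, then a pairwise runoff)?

B

Round 1 first-place votes: A 15, B 13, C 0, D 6. A and B advance.
Runoff: A is ranked above B on 15 ballots, B above A on 19.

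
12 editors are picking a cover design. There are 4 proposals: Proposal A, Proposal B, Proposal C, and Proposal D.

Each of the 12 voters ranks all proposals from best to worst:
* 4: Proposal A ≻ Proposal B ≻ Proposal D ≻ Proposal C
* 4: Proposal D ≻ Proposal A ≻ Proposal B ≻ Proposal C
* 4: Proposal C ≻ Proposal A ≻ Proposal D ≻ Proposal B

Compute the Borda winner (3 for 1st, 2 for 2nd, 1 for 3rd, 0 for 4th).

Proposal A: 4×3 + 4×2 + 4×2 = 28
Proposal B: 4×2 + 4×1 + 4×0 = 12
Proposal C: 4×0 + 4×0 + 4×3 = 12
Proposal D: 4×1 + 4×3 + 4×1 = 20

Proposal A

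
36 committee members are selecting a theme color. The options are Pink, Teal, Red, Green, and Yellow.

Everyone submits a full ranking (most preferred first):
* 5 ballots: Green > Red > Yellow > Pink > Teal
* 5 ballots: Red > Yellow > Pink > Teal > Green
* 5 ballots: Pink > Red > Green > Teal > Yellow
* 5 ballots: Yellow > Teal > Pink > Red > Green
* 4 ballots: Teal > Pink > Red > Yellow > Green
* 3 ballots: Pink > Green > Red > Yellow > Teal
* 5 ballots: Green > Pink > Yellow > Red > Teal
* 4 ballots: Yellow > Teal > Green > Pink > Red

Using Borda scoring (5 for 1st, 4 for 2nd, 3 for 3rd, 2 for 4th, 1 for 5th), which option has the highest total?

Pink

Pink: 5×2 + 5×3 + 5×5 + 5×3 + 4×4 + 3×5 + 5×4 + 4×2 = 124
Teal: 5×1 + 5×2 + 5×2 + 5×4 + 4×5 + 3×1 + 5×1 + 4×4 = 89
Red: 5×4 + 5×5 + 5×4 + 5×2 + 4×3 + 3×3 + 5×2 + 4×1 = 110
Green: 5×5 + 5×1 + 5×3 + 5×1 + 4×1 + 3×4 + 5×5 + 4×3 = 103
Yellow: 5×3 + 5×4 + 5×1 + 5×5 + 4×2 + 3×2 + 5×3 + 4×5 = 114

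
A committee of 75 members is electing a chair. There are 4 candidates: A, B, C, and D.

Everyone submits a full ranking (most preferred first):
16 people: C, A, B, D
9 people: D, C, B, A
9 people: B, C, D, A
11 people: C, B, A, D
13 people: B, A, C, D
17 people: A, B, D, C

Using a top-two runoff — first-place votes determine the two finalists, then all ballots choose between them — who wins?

B

Round 1 first-place votes: A 17, B 22, C 27, D 9. C and B advance.
Runoff: C is ranked above B on 36 ballots, B above C on 39.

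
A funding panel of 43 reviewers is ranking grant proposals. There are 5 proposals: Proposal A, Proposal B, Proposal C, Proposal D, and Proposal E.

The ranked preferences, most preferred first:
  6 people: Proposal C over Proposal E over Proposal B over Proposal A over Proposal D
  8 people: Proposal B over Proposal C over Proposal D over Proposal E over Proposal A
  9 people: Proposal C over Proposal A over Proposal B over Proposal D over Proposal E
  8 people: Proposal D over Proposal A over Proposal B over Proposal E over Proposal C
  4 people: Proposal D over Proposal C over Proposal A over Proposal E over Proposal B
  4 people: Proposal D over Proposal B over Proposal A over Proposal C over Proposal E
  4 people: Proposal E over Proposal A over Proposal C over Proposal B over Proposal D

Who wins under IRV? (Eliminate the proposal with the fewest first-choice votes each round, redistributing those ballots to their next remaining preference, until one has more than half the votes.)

Round 1: Proposal A 0, Proposal B 8, Proposal C 15, Proposal D 16, Proposal E 4. Proposal A eliminated.
Round 2: Proposal B 8, Proposal C 15, Proposal D 16, Proposal E 4. Proposal E eliminated.
Round 3: Proposal B 8, Proposal C 19, Proposal D 16. Proposal B eliminated.
Round 4: Proposal C 27, Proposal D 16. Proposal C has a majority (≥22).

Proposal C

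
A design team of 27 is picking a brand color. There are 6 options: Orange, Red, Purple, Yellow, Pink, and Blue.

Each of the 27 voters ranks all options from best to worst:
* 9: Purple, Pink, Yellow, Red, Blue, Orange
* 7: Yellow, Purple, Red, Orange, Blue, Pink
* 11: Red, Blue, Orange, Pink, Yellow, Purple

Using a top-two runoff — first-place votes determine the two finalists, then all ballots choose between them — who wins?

Round 1 first-place votes: Orange 0, Red 11, Purple 9, Yellow 7, Pink 0, Blue 0. Red and Purple advance.
Runoff: Red is ranked above Purple on 11 ballots, Purple above Red on 16.

Purple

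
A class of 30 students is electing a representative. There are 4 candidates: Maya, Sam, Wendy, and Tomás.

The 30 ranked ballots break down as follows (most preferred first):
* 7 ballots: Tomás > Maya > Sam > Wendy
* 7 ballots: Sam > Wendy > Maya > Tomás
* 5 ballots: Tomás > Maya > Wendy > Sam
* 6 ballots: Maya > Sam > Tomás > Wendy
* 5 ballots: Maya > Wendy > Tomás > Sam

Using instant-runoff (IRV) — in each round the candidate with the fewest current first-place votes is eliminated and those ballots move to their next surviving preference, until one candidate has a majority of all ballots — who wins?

Round 1: Maya 11, Sam 7, Wendy 0, Tomás 12. Wendy eliminated.
Round 2: Maya 11, Sam 7, Tomás 12. Sam eliminated.
Round 3: Maya 18, Tomás 12. Maya has a majority (≥16).

Maya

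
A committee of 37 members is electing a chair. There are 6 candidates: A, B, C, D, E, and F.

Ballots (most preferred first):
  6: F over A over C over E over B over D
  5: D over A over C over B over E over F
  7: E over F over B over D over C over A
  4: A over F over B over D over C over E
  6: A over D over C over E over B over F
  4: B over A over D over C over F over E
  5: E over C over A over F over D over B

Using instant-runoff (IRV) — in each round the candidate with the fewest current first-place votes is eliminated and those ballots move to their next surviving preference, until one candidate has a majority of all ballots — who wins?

A

Round 1: A 10, B 4, C 0, D 5, E 12, F 6. C eliminated.
Round 2: A 10, B 4, D 5, E 12, F 6. B eliminated.
Round 3: A 14, D 5, E 12, F 6. D eliminated.
Round 4: A 19, E 12, F 6. A has a majority (≥19).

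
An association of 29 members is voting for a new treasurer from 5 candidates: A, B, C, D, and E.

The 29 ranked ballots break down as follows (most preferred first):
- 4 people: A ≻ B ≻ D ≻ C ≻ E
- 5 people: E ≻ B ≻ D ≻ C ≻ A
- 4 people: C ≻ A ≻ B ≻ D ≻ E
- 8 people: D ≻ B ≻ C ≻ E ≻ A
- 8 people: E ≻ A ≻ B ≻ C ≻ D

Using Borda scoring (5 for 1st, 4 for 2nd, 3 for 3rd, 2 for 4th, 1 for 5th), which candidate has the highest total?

A: 4×5 + 5×1 + 4×4 + 8×1 + 8×4 = 81
B: 4×4 + 5×4 + 4×3 + 8×4 + 8×3 = 104
C: 4×2 + 5×2 + 4×5 + 8×3 + 8×2 = 78
D: 4×3 + 5×3 + 4×2 + 8×5 + 8×1 = 83
E: 4×1 + 5×5 + 4×1 + 8×2 + 8×5 = 89

B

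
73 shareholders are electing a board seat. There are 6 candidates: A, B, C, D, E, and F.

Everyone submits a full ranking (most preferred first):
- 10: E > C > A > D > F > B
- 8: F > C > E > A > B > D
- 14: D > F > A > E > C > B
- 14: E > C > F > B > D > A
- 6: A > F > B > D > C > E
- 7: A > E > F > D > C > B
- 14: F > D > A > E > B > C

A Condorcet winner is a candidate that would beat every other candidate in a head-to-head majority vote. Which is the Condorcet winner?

F

F vs A: 50–23
F vs B: 73–0
F vs C: 49–24
F vs D: 49–24
F vs E: 42–31
F beats every other candidate.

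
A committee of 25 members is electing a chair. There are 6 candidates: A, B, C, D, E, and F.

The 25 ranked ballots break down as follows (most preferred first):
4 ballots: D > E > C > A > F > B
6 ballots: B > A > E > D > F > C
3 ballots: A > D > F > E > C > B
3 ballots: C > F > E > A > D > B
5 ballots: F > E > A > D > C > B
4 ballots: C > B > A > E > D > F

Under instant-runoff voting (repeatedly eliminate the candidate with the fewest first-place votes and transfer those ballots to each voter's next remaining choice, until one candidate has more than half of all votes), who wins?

Round 1: A 3, B 6, C 7, D 4, E 0, F 5. E eliminated.
Round 2: A 3, B 6, C 7, D 4, F 5. A eliminated.
Round 3: B 6, C 7, D 7, F 5. F eliminated.
Round 4: B 6, C 7, D 12. B eliminated.
Round 5: C 7, D 18. D has a majority (≥13).

D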